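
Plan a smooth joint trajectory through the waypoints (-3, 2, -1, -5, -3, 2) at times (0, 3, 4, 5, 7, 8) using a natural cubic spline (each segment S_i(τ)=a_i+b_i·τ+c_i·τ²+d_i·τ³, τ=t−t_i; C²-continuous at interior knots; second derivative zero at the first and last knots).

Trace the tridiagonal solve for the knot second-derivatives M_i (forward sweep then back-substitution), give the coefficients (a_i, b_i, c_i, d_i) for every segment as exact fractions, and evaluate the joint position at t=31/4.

  seg 0: a=-3 b=4679/1416 c=0 d=-773/4248
  seg 1: a=2 b=-1139/708 c=-773/472 d=349/1416
  seg 2: a=-1 b=-5869/1416 c=-53/59 d=1477/1416
  seg 3: a=-5 b=-1991/708 c=1053/472 d=-115/708
  seg 4: a=-3 b=2947/708 c=593/472 d=-593/1416
S(31/4) = 19691/30208

Δ: Δ0=5/3, Δ1=-3, Δ2=-4, Δ3=1, Δ4=5
row 1: diag=8, rhs=-28; c'=1/8, d'=-7/2
row 2: denom=4−1·1/8=31/8; d'=(-6−1·-7/2)/(31/8)=-20/31
row 3: denom=6−1·8/31=178/31; d'=(30−1·-20/31)/(178/31)=475/89
row 4: denom=6−2·31/89=472/89; d'=(24−2·475/89)/(472/89)=593/236
back: M4=593/236
back: M3=475/89−31/89·593/236=1053/236
back: M2=-20/31−8/31·1053/236=-106/59
back: M1=-7/2−1/8·-106/59=-773/236
M: M0=0, M1=-773/236, M2=-106/59, M3=1053/236, M4=593/236, M5=0
seg 0: a=-3, c=M0/2=0, d=(M1−M0)/(6·3)=-773/4248, b=Δ0−h0·(2M0+M1)/6=4679/1416
seg 1: a=2, c=M1/2=-773/472, d=(M2−M1)/(6·1)=349/1416, b=Δ1−h1·(2M1+M2)/6=-1139/708
seg 2: a=-1, c=M2/2=-53/59, d=(M3−M2)/(6·1)=1477/1416, b=Δ2−h2·(2M2+M3)/6=-5869/1416
seg 3: a=-5, c=M3/2=1053/472, d=(M4−M3)/(6·2)=-115/708, b=Δ3−h3·(2M3+M4)/6=-1991/708
seg 4: a=-3, c=M4/2=593/472, d=(M5−M4)/(6·1)=-593/1416, b=Δ4−h4·(2M4+M5)/6=2947/708
t_q=31/4 → seg 4, τ=3/4; S=-3+2947/708·τ+593/472·τ²+-593/1416·τ³=19691/30208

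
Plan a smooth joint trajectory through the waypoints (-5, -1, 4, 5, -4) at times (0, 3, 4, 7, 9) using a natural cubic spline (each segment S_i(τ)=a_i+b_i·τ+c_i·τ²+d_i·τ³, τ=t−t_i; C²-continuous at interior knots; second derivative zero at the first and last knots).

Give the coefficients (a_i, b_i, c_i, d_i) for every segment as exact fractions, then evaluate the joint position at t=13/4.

Δ: Δ0=4/3, Δ1=5, Δ2=1/3, Δ3=-9/2
row 1: diag=8, rhs=22; c'=1/8, d'=11/4
row 2: denom=8−1·1/8=63/8; d'=(-28−1·11/4)/(63/8)=-82/21
row 3: denom=10−3·8/21=62/7; d'=(-29−3·-82/21)/(62/7)=-121/62
back: M3=-121/62
back: M2=-82/21−8/21·-121/62=-98/31
back: M1=11/4−1/8·-98/31=195/62
M: M0=0, M1=195/62, M2=-98/31, M3=-121/62, M4=0
seg 0: a=-5, c=M0/2=0, d=(M1−M0)/(6·3)=65/372, b=Δ0−h0·(2M0+M1)/6=-89/372
seg 1: a=-1, c=M1/2=195/124, d=(M2−M1)/(6·1)=-391/372, b=Δ1−h1·(2M1+M2)/6=833/186
seg 2: a=4, c=M2/2=-49/31, d=(M3−M2)/(6·3)=25/372, b=Δ2−h2·(2M2+M3)/6=1663/372
seg 3: a=5, c=M3/2=-121/124, d=(M4−M3)/(6·2)=121/744, b=Δ3−h3·(2M3+M4)/6=-595/186
t_q=13/4 → seg 1, τ=1/4; S=-1+833/186·τ+195/124·τ²+-391/372·τ³=1599/7936

  seg 0: a=-5 b=-89/372 c=0 d=65/372
  seg 1: a=-1 b=833/186 c=195/124 d=-391/372
  seg 2: a=4 b=1663/372 c=-49/31 d=25/372
  seg 3: a=5 b=-595/186 c=-121/124 d=121/744
S(13/4) = 1599/7936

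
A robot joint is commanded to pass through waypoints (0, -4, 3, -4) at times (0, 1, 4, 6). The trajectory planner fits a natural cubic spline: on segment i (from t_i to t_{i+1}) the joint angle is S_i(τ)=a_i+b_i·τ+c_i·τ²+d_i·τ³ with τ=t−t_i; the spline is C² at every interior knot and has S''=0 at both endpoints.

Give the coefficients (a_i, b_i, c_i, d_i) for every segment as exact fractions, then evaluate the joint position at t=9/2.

  seg 0: a=0 b=-2189/426 c=0 d=485/426
  seg 1: a=-4 b=-367/213 c=485/142 d=-293/426
  seg 2: a=3 b=85/426 c=-197/71 d=197/426
S(9/2) = 2799/1136

Δ: Δ0=-4, Δ1=7/3, Δ2=-7/2
row 1: diag=8, rhs=38; c'=3/8, d'=19/4
row 2: denom=10−3·3/8=71/8; d'=(-35−3·19/4)/(71/8)=-394/71
back: M2=-394/71
back: M1=19/4−3/8·-394/71=485/71
M: M0=0, M1=485/71, M2=-394/71, M3=0
seg 0: a=0, c=M0/2=0, d=(M1−M0)/(6·1)=485/426, b=Δ0−h0·(2M0+M1)/6=-2189/426
seg 1: a=-4, c=M1/2=485/142, d=(M2−M1)/(6·3)=-293/426, b=Δ1−h1·(2M1+M2)/6=-367/213
seg 2: a=3, c=M2/2=-197/71, d=(M3−M2)/(6·2)=197/426, b=Δ2−h2·(2M2+M3)/6=85/426
t_q=9/2 → seg 2, τ=1/2; S=3+85/426·τ+-197/71·τ²+197/426·τ³=2799/1136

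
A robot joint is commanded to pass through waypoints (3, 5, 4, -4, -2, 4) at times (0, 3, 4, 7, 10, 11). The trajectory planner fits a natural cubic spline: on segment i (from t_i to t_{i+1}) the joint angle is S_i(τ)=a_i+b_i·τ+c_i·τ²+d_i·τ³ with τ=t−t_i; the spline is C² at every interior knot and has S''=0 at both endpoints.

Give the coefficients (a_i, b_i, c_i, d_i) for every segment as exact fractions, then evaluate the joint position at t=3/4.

Δ: Δ0=2/3, Δ1=-1, Δ2=-8/3, Δ3=2/3, Δ4=6
row 1: diag=8, rhs=-10; c'=1/8, d'=-5/4
row 2: denom=8−1·1/8=63/8; d'=(-10−1·-5/4)/(63/8)=-10/9
row 3: denom=12−3·8/21=76/7; d'=(20−3·-10/9)/(76/7)=245/114
row 4: denom=8−3·21/76=545/76; d'=(32−3·245/114)/(545/76)=1942/545
back: M4=1942/545
back: M3=245/114−21/76·1942/545=1904/1635
back: M2=-10/9−8/21·1904/1635=-2542/1635
back: M1=-5/4−1/8·-2542/1635=-1726/1635
M: M0=0, M1=-1726/1635, M2=-2542/1635, M3=1904/1635, M4=1942/545, M5=0
seg 0: a=3, c=M0/2=0, d=(M1−M0)/(6·3)=-863/14715, b=Δ0−h0·(2M0+M1)/6=651/545
seg 1: a=5, c=M1/2=-863/1635, d=(M2−M1)/(6·1)=-136/1635, b=Δ1−h1·(2M1+M2)/6=-212/545
seg 2: a=4, c=M2/2=-1271/1635, d=(M3−M2)/(6·3)=247/1635, b=Δ2−h2·(2M2+M3)/6=-554/327
seg 3: a=-4, c=M3/2=952/1635, d=(M4−M3)/(6·3)=1961/14715, b=Δ3−h3·(2M3+M4)/6=-3727/1635
seg 4: a=-2, c=M4/2=971/545, d=(M5−M4)/(6·1)=-971/1635, b=Δ4−h4·(2M4+M5)/6=7868/1635
t_q=3/4 → seg 0, τ=3/4; S=3+651/545·τ+0·τ²+-863/14715·τ³=27005/6976

  seg 0: a=3 b=651/545 c=0 d=-863/14715
  seg 1: a=5 b=-212/545 c=-863/1635 d=-136/1635
  seg 2: a=4 b=-554/327 c=-1271/1635 d=247/1635
  seg 3: a=-4 b=-3727/1635 c=952/1635 d=1961/14715
  seg 4: a=-2 b=7868/1635 c=971/545 d=-971/1635
S(3/4) = 27005/6976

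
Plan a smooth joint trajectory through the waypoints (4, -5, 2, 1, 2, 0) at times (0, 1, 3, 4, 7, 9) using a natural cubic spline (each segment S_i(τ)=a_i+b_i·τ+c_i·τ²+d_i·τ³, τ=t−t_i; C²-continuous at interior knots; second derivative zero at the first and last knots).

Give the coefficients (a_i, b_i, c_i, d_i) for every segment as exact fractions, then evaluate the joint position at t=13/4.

  seg 0: a=4 b=-77345/6636 c=0 d=17621/6636
  seg 1: a=-5 b=-12241/3318 c=17621/2212 d=-29009/13272
  seg 2: a=2 b=3229/1659 c=-2847/553 d=3653/1659
  seg 3: a=1 b=-2894/1659 c=806/553 d=-141/553
  seg 4: a=2 b=193/1659 c=-463/553 d=463/3318
S(13/4) = 77835/35392

Δ: Δ0=-9, Δ1=7/2, Δ2=-1, Δ3=1/3, Δ4=-1
row 1: diag=6, rhs=75; c'=1/3, d'=25/2
row 2: denom=6−2·1/3=16/3; d'=(-27−2·25/2)/(16/3)=-39/4
row 3: denom=8−1·3/16=125/16; d'=(8−1·-39/4)/(125/16)=284/125
row 4: denom=10−3·48/125=1106/125; d'=(-8−3·284/125)/(1106/125)=-926/553
back: M4=-926/553
back: M3=284/125−48/125·-926/553=1612/553
back: M2=-39/4−3/16·1612/553=-5694/553
back: M1=25/2−1/3·-5694/553=17621/1106
M: M0=0, M1=17621/1106, M2=-5694/553, M3=1612/553, M4=-926/553, M5=0
seg 0: a=4, c=M0/2=0, d=(M1−M0)/(6·1)=17621/6636, b=Δ0−h0·(2M0+M1)/6=-77345/6636
seg 1: a=-5, c=M1/2=17621/2212, d=(M2−M1)/(6·2)=-29009/13272, b=Δ1−h1·(2M1+M2)/6=-12241/3318
seg 2: a=2, c=M2/2=-2847/553, d=(M3−M2)/(6·1)=3653/1659, b=Δ2−h2·(2M2+M3)/6=3229/1659
seg 3: a=1, c=M3/2=806/553, d=(M4−M3)/(6·3)=-141/553, b=Δ3−h3·(2M3+M4)/6=-2894/1659
seg 4: a=2, c=M4/2=-463/553, d=(M5−M4)/(6·2)=463/3318, b=Δ4−h4·(2M4+M5)/6=193/1659
t_q=13/4 → seg 2, τ=1/4; S=2+3229/1659·τ+-2847/553·τ²+3653/1659·τ³=77835/35392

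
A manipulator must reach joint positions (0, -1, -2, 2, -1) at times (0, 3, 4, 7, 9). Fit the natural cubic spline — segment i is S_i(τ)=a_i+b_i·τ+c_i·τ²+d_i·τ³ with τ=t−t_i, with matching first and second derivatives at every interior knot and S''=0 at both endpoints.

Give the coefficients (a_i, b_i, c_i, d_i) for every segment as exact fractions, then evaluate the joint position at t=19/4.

Δ: Δ0=-1/3, Δ1=-1, Δ2=4/3, Δ3=-3/2
row 1: diag=8, rhs=-4; c'=1/8, d'=-1/2
row 2: denom=8−1·1/8=63/8; d'=(14−1·-1/2)/(63/8)=116/63
row 3: denom=10−3·8/21=62/7; d'=(-17−3·116/63)/(62/7)=-473/186
back: M3=-473/186
back: M2=116/63−8/21·-473/186=784/279
back: M1=-1/2−1/8·784/279=-475/558
M: M0=0, M1=-475/558, M2=784/279, M3=-473/186, M4=0
seg 0: a=0, c=M0/2=0, d=(M1−M0)/(6·3)=-475/10044, b=Δ0−h0·(2M0+M1)/6=103/1116
seg 1: a=-1, c=M1/2=-475/1116, d=(M2−M1)/(6·1)=227/372, b=Δ1−h1·(2M1+M2)/6=-661/558
seg 2: a=-2, c=M2/2=392/279, d=(M3−M2)/(6·3)=-2987/10044, b=Δ2−h2·(2M2+M3)/6=-229/1116
seg 3: a=2, c=M3/2=-473/372, d=(M4−M3)/(6·2)=473/2232, b=Δ3−h3·(2M3+M4)/6=109/558
t_q=19/4 → seg 2, τ=3/4; S=-2+-229/1116·τ+392/279·τ²+-2987/10044·τ³=-11817/7936

  seg 0: a=0 b=103/1116 c=0 d=-475/10044
  seg 1: a=-1 b=-661/558 c=-475/1116 d=227/372
  seg 2: a=-2 b=-229/1116 c=392/279 d=-2987/10044
  seg 3: a=2 b=109/558 c=-473/372 d=473/2232
S(19/4) = -11817/7936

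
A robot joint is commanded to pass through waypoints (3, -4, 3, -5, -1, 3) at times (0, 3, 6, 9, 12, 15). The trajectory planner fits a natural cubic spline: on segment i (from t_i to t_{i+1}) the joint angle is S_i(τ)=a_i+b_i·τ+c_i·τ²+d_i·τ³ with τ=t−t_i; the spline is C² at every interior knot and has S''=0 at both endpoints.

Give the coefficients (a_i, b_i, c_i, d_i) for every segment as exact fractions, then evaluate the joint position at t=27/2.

Δ: Δ0=-7/3, Δ1=7/3, Δ2=-8/3, Δ3=4/3, Δ4=4/3
row 1: diag=12, rhs=28; c'=1/4, d'=7/3
row 2: denom=12−3·1/4=45/4; d'=(-30−3·7/3)/(45/4)=-148/45
row 3: denom=12−3·4/15=56/5; d'=(24−3·-148/45)/(56/5)=127/42
row 4: denom=12−3·15/56=627/56; d'=(0−3·127/42)/(627/56)=-508/627
back: M4=-508/627
back: M3=127/42−15/56·-508/627=2032/627
back: M2=-148/45−4/15·2032/627=-868/209
back: M1=7/3−1/4·-868/209=2114/627
M: M0=0, M1=2114/627, M2=-868/209, M3=2032/627, M4=-508/627, M5=0
seg 0: a=3, c=M0/2=0, d=(M1−M0)/(6·3)=1057/5643, b=Δ0−h0·(2M0+M1)/6=-840/209
seg 1: a=-4, c=M1/2=1057/627, d=(M2−M1)/(6·3)=-2359/5643, b=Δ1−h1·(2M1+M2)/6=217/209
seg 2: a=3, c=M2/2=-434/209, d=(M3−M2)/(6·3)=122/297, b=Δ2−h2·(2M2+M3)/6=-28/209
seg 3: a=-5, c=M3/2=1016/627, d=(M4−M3)/(6·3)=-1270/5643, b=Δ3−h3·(2M3+M4)/6=-314/209
seg 4: a=-1, c=M4/2=-254/627, d=(M5−M4)/(6·3)=254/5643, b=Δ4−h4·(2M4+M5)/6=448/209
t_q=27/2 → seg 4, τ=3/2; S=-1+448/209·τ+-254/627·τ²+254/5643·τ³=1217/836

  seg 0: a=3 b=-840/209 c=0 d=1057/5643
  seg 1: a=-4 b=217/209 c=1057/627 d=-2359/5643
  seg 2: a=3 b=-28/209 c=-434/209 d=122/297
  seg 3: a=-5 b=-314/209 c=1016/627 d=-1270/5643
  seg 4: a=-1 b=448/209 c=-254/627 d=254/5643
S(27/2) = 1217/836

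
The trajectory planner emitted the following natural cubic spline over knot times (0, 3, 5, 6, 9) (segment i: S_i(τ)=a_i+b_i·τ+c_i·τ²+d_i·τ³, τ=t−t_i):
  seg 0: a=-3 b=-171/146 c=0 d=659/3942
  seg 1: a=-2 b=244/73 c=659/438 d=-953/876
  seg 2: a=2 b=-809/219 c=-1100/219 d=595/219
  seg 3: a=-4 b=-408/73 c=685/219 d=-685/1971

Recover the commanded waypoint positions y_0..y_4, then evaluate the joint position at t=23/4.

y_0 = S_0(0) = a_0 = -3
y_1 = S_1(0) = a_1 = -2
y_2 = S_2(0) = a_2 = 2
y_3 = S_3(0) = a_3 = -4
y_4 = S_3(3) = -2
t_q=23/4 is in segment 2 (τ=3/4); S_2(τ)=-11445/4672

y_0=-3 y_1=-2 y_2=2 y_3=-4 y_4=-2
S(23/4) = -11445/4672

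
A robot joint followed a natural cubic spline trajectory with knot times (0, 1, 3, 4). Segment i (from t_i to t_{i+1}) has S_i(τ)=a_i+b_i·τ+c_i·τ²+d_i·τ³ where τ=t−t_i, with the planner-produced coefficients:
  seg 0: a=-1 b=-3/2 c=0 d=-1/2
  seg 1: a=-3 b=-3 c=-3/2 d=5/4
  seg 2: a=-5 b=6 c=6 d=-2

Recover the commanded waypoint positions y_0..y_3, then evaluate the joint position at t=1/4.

y_0 = S_0(0) = a_0 = -1
y_1 = S_1(0) = a_1 = -3
y_2 = S_2(0) = a_2 = -5
y_3 = S_2(1) = 5
t_q=1/4 is in segment 0 (τ=1/4); S_0(τ)=-177/128

y_0=-1 y_1=-3 y_2=-5 y_3=5
S(1/4) = -177/128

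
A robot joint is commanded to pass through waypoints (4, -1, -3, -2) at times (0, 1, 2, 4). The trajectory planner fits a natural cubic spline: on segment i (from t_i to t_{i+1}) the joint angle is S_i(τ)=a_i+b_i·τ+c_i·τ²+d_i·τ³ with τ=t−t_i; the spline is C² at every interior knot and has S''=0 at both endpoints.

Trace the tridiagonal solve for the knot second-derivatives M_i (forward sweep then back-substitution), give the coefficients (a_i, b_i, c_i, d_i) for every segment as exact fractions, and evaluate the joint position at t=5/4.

Δ: Δ0=-5, Δ1=-2, Δ2=1/2
row 1: diag=4, rhs=18; c'=1/4, d'=9/2
row 2: denom=6−1·1/4=23/4; d'=(15−1·9/2)/(23/4)=42/23
back: M2=42/23
back: M1=9/2−1/4·42/23=93/23
M: M0=0, M1=93/23, M2=42/23, M3=0
seg 0: a=4, c=M0/2=0, d=(M1−M0)/(6·1)=31/46, b=Δ0−h0·(2M0+M1)/6=-261/46
seg 1: a=-1, c=M1/2=93/46, d=(M2−M1)/(6·1)=-17/46, b=Δ1−h1·(2M1+M2)/6=-84/23
seg 2: a=-3, c=M2/2=21/23, d=(M3−M2)/(6·2)=-7/46, b=Δ2−h2·(2M2+M3)/6=-33/46
t_q=5/4 → seg 1, τ=1/4; S=-1+-84/23·τ+93/46·τ²+-17/46·τ³=-5277/2944

  seg 0: a=4 b=-261/46 c=0 d=31/46
  seg 1: a=-1 b=-84/23 c=93/46 d=-17/46
  seg 2: a=-3 b=-33/46 c=21/23 d=-7/46
S(5/4) = -5277/2944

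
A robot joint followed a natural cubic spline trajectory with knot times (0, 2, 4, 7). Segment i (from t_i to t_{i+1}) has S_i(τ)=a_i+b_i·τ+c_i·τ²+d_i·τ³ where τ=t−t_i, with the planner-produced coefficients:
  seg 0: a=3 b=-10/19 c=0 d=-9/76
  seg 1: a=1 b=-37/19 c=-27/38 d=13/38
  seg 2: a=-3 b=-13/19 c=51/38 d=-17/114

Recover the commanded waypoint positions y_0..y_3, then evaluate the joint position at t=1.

y_0=3 y_1=1 y_2=-3 y_3=3
S(1) = 179/76

y_0 = S_0(0) = a_0 = 3
y_1 = S_1(0) = a_1 = 1
y_2 = S_2(0) = a_2 = -3
y_3 = S_2(3) = 3
t_q=1 is in segment 0 (τ=1); S_0(τ)=179/76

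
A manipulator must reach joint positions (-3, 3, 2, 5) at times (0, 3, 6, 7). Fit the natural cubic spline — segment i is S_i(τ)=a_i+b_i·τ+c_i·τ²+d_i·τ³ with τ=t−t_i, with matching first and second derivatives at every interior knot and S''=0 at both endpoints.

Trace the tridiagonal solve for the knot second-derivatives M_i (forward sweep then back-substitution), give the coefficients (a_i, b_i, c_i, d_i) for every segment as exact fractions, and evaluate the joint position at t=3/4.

  seg 0: a=-3 b=260/87 c=0 d=-86/783
  seg 1: a=3 b=2/87 c=-86/87 d=227/783
  seg 2: a=2 b=167/87 c=47/29 d=-47/87
S(3/4) = -747/928

Δ: Δ0=2, Δ1=-1/3, Δ2=3
row 1: diag=12, rhs=-14; c'=1/4, d'=-7/6
row 2: denom=8−3·1/4=29/4; d'=(20−3·-7/6)/(29/4)=94/29
back: M2=94/29
back: M1=-7/6−1/4·94/29=-172/87
M: M0=0, M1=-172/87, M2=94/29, M3=0
seg 0: a=-3, c=M0/2=0, d=(M1−M0)/(6·3)=-86/783, b=Δ0−h0·(2M0+M1)/6=260/87
seg 1: a=3, c=M1/2=-86/87, d=(M2−M1)/(6·3)=227/783, b=Δ1−h1·(2M1+M2)/6=2/87
seg 2: a=2, c=M2/2=47/29, d=(M3−M2)/(6·1)=-47/87, b=Δ2−h2·(2M2+M3)/6=167/87
t_q=3/4 → seg 0, τ=3/4; S=-3+260/87·τ+0·τ²+-86/783·τ³=-747/928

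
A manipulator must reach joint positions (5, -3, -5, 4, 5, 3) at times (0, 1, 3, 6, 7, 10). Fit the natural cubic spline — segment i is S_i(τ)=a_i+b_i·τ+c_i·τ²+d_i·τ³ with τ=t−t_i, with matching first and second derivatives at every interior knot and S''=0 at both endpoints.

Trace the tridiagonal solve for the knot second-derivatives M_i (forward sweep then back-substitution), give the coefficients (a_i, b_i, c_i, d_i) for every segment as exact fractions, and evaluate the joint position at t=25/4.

Δ: Δ0=-8, Δ1=-1, Δ2=3, Δ3=1, Δ4=-2/3
row 1: diag=6, rhs=42; c'=1/3, d'=7
row 2: denom=10−2·1/3=28/3; d'=(24−2·7)/(28/3)=15/14
row 3: denom=8−3·9/28=197/28; d'=(-12−3·15/14)/(197/28)=-426/197
row 4: denom=8−1·28/197=1548/197; d'=(-10−1·-426/197)/(1548/197)=-386/387
back: M4=-386/387
back: M3=-426/197−28/197·-386/387=-782/387
back: M2=15/14−9/28·-782/387=74/43
back: M1=7−1/3·74/43=829/129
M: M0=0, M1=829/129, M2=74/43, M3=-782/387, M4=-386/387, M5=0
seg 0: a=5, c=M0/2=0, d=(M1−M0)/(6·1)=829/774, b=Δ0−h0·(2M0+M1)/6=-7021/774
seg 1: a=-3, c=M1/2=829/258, d=(M2−M1)/(6·2)=-607/1548, b=Δ1−h1·(2M1+M2)/6=-2267/387
seg 2: a=-5, c=M2/2=37/43, d=(M3−M2)/(6·3)=-724/3483, b=Δ2−h2·(2M2+M3)/6=886/387
seg 3: a=4, c=M3/2=-391/387, d=(M4−M3)/(6·1)=22/129, b=Δ3−h3·(2M3+M4)/6=712/387
seg 4: a=5, c=M4/2=-193/387, d=(M5−M4)/(6·3)=193/3483, b=Δ4−h4·(2M4+M5)/6=128/387
t_q=25/4 → seg 3, τ=1/4; S=4+712/387·τ+-391/387·τ²+22/129·τ³=18161/4128

  seg 0: a=5 b=-7021/774 c=0 d=829/774
  seg 1: a=-3 b=-2267/387 c=829/258 d=-607/1548
  seg 2: a=-5 b=886/387 c=37/43 d=-724/3483
  seg 3: a=4 b=712/387 c=-391/387 d=22/129
  seg 4: a=5 b=128/387 c=-193/387 d=193/3483
S(25/4) = 18161/4128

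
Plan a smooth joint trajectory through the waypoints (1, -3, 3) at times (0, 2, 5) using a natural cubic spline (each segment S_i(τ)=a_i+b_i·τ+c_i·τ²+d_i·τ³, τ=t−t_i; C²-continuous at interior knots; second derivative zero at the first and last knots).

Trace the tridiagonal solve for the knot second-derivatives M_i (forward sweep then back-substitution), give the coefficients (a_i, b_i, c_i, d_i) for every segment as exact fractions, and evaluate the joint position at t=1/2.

Δ: Δ0=-2, Δ1=2
row 1: diag=10, rhs=24; c'=3/10, d'=12/5
back: M1=12/5
M: M0=0, M1=12/5, M2=0
seg 0: a=1, c=M0/2=0, d=(M1−M0)/(6·2)=1/5, b=Δ0−h0·(2M0+M1)/6=-14/5
seg 1: a=-3, c=M1/2=6/5, d=(M2−M1)/(6·3)=-2/15, b=Δ1−h1·(2M1+M2)/6=-2/5
t_q=1/2 → seg 0, τ=1/2; S=1+-14/5·τ+0·τ²+1/5·τ³=-3/8

  seg 0: a=1 b=-14/5 c=0 d=1/5
  seg 1: a=-3 b=-2/5 c=6/5 d=-2/15
S(1/2) = -3/8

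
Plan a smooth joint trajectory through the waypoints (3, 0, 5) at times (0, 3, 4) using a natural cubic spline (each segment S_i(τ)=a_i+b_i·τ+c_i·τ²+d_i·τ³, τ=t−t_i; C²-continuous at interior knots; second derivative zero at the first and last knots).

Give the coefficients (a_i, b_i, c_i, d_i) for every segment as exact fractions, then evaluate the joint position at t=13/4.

  seg 0: a=3 b=-13/4 c=0 d=1/4
  seg 1: a=0 b=7/2 c=9/4 d=-3/4
S(13/4) = 257/256

Δ: Δ0=-1, Δ1=5
row 1: diag=8, rhs=36; c'=1/8, d'=9/2
back: M1=9/2
M: M0=0, M1=9/2, M2=0
seg 0: a=3, c=M0/2=0, d=(M1−M0)/(6·3)=1/4, b=Δ0−h0·(2M0+M1)/6=-13/4
seg 1: a=0, c=M1/2=9/4, d=(M2−M1)/(6·1)=-3/4, b=Δ1−h1·(2M1+M2)/6=7/2
t_q=13/4 → seg 1, τ=1/4; S=0+7/2·τ+9/4·τ²+-3/4·τ³=257/256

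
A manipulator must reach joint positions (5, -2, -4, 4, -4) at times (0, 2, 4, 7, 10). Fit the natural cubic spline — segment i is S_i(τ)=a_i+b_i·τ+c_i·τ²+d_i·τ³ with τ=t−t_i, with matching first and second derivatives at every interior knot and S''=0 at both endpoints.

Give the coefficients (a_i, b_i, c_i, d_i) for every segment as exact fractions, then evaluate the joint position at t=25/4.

  seg 0: a=5 b=-31/8 c=0 d=3/32
  seg 1: a=-2 b=-11/4 c=9/16 d=5/32
  seg 2: a=-4 b=11/8 c=3/2 d=-77/216
  seg 3: a=4 b=3/4 c=-41/24 d=41/216
S(25/4) = 1345/512

Δ: Δ0=-7/2, Δ1=-1, Δ2=8/3, Δ3=-8/3
row 1: diag=8, rhs=15; c'=1/4, d'=15/8
row 2: denom=10−2·1/4=19/2; d'=(22−2·15/8)/(19/2)=73/38
row 3: denom=12−3·6/19=210/19; d'=(-32−3·73/38)/(210/19)=-41/12
back: M3=-41/12
back: M2=73/38−6/19·-41/12=3
back: M1=15/8−1/4·3=9/8
M: M0=0, M1=9/8, M2=3, M3=-41/12, M4=0
seg 0: a=5, c=M0/2=0, d=(M1−M0)/(6·2)=3/32, b=Δ0−h0·(2M0+M1)/6=-31/8
seg 1: a=-2, c=M1/2=9/16, d=(M2−M1)/(6·2)=5/32, b=Δ1−h1·(2M1+M2)/6=-11/4
seg 2: a=-4, c=M2/2=3/2, d=(M3−M2)/(6·3)=-77/216, b=Δ2−h2·(2M2+M3)/6=11/8
seg 3: a=4, c=M3/2=-41/24, d=(M4−M3)/(6·3)=41/216, b=Δ3−h3·(2M3+M4)/6=3/4
t_q=25/4 → seg 2, τ=9/4; S=-4+11/8·τ+3/2·τ²+-77/216·τ³=1345/512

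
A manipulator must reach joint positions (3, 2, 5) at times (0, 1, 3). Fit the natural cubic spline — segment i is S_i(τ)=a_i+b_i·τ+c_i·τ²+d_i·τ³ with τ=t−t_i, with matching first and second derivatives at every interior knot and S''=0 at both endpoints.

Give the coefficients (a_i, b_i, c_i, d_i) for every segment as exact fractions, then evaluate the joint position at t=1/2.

Δ: Δ0=-1, Δ1=3/2
row 1: diag=6, rhs=15; c'=1/3, d'=5/2
back: M1=5/2
M: M0=0, M1=5/2, M2=0
seg 0: a=3, c=M0/2=0, d=(M1−M0)/(6·1)=5/12, b=Δ0−h0·(2M0+M1)/6=-17/12
seg 1: a=2, c=M1/2=5/4, d=(M2−M1)/(6·2)=-5/24, b=Δ1−h1·(2M1+M2)/6=-1/6
t_q=1/2 → seg 0, τ=1/2; S=3+-17/12·τ+0·τ²+5/12·τ³=75/32

  seg 0: a=3 b=-17/12 c=0 d=5/12
  seg 1: a=2 b=-1/6 c=5/4 d=-5/24
S(1/2) = 75/32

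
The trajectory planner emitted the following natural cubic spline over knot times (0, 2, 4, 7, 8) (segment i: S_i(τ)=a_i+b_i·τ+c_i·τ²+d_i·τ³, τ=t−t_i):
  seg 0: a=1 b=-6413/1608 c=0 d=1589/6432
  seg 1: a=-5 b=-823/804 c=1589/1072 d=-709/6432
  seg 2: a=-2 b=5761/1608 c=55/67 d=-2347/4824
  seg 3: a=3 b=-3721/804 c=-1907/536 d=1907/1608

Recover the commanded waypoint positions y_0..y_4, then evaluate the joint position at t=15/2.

y_0 = S_0(0) = a_0 = 1
y_1 = S_1(0) = a_1 = -5
y_2 = S_2(0) = a_2 = -2
y_3 = S_3(0) = a_3 = 3
y_4 = S_3(1) = -4
t_q=15/2 is in segment 3 (τ=1/2); S_3(τ)=-237/4288

y_0=1 y_1=-5 y_2=-2 y_3=3 y_4=-4
S(15/2) = -237/4288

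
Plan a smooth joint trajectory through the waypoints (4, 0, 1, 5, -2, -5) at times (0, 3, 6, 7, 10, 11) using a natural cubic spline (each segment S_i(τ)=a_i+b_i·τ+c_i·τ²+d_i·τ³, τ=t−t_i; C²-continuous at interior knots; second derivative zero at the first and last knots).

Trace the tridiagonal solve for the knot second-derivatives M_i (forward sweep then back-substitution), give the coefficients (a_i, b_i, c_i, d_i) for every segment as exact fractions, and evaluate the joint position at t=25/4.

Δ: Δ0=-4/3, Δ1=1/3, Δ2=4, Δ3=-7/3, Δ4=-3
row 1: diag=12, rhs=10; c'=1/4, d'=5/6
row 2: denom=8−3·1/4=29/4; d'=(22−3·5/6)/(29/4)=78/29
row 3: denom=8−1·4/29=228/29; d'=(-38−1·78/29)/(228/29)=-295/57
row 4: denom=8−3·29/76=521/76; d'=(-4−3·-295/57)/(521/76)=876/521
back: M4=876/521
back: M3=-295/57−29/76·876/521=-9092/1563
back: M2=78/29−4/29·-9092/1563=5458/1563
back: M1=5/6−1/4·5458/1563=-62/1563
M: M0=0, M1=-62/1563, M2=5458/1563, M3=-9092/1563, M4=876/521, M5=0
seg 0: a=4, c=M0/2=0, d=(M1−M0)/(6·3)=-31/14067, b=Δ0−h0·(2M0+M1)/6=-2053/1563
seg 1: a=0, c=M1/2=-31/1563, d=(M2−M1)/(6·3)=920/4689, b=Δ1−h1·(2M1+M2)/6=-2146/1563
seg 2: a=1, c=M2/2=2729/1563, d=(M3−M2)/(6·1)=-2425/1563, b=Δ2−h2·(2M2+M3)/6=5948/1563
seg 3: a=5, c=M3/2=-4546/1563, d=(M4−M3)/(6·3)=5860/14067, b=Δ3−h3·(2M3+M4)/6=1377/521
seg 4: a=-2, c=M4/2=438/521, d=(M5−M4)/(6·1)=-146/521, b=Δ4−h4·(2M4+M5)/6=-1855/521
t_q=25/4 → seg 2, τ=1/4; S=1+5948/1563·τ+2729/1563·τ²+-2425/1563·τ³=67897/33344

  seg 0: a=4 b=-2053/1563 c=0 d=-31/14067
  seg 1: a=0 b=-2146/1563 c=-31/1563 d=920/4689
  seg 2: a=1 b=5948/1563 c=2729/1563 d=-2425/1563
  seg 3: a=5 b=1377/521 c=-4546/1563 d=5860/14067
  seg 4: a=-2 b=-1855/521 c=438/521 d=-146/521
S(25/4) = 67897/33344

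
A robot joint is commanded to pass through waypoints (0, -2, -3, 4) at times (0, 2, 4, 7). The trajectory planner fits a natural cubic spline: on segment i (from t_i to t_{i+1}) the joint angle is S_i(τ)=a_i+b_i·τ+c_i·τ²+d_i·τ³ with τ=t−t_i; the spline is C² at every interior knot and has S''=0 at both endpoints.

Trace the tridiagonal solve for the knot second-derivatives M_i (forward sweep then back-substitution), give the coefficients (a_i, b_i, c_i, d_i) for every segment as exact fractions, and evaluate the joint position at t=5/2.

Δ: Δ0=-1, Δ1=-1/2, Δ2=7/3
row 1: diag=8, rhs=3; c'=1/4, d'=3/8
row 2: denom=10−2·1/4=19/2; d'=(17−2·3/8)/(19/2)=65/38
back: M2=65/38
back: M1=3/8−1/4·65/38=-1/19
M: M0=0, M1=-1/19, M2=65/38, M3=0
seg 0: a=0, c=M0/2=0, d=(M1−M0)/(6·2)=-1/228, b=Δ0−h0·(2M0+M1)/6=-56/57
seg 1: a=-2, c=M1/2=-1/38, d=(M2−M1)/(6·2)=67/456, b=Δ1−h1·(2M1+M2)/6=-59/57
seg 2: a=-3, c=M2/2=65/76, d=(M3−M2)/(6·3)=-65/684, b=Δ2−h2·(2M2+M3)/6=71/114
t_q=5/2 → seg 1, τ=1/2; S=-2+-59/57·τ+-1/38·τ²+67/456·τ³=-3047/1216

  seg 0: a=0 b=-56/57 c=0 d=-1/228
  seg 1: a=-2 b=-59/57 c=-1/38 d=67/456
  seg 2: a=-3 b=71/114 c=65/76 d=-65/684
S(5/2) = -3047/1216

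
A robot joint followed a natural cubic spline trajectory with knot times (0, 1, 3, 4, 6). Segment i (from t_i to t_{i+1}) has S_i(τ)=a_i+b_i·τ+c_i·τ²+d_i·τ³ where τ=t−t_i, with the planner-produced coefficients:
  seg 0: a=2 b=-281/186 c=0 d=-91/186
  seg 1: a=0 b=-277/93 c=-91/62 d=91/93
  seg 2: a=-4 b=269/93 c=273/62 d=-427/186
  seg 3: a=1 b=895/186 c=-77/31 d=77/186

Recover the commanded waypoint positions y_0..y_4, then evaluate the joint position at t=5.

y_0=2 y_1=0 y_2=-4 y_3=1 y_4=4
S(5) = 116/31

y_0 = S_0(0) = a_0 = 2
y_1 = S_1(0) = a_1 = 0
y_2 = S_2(0) = a_2 = -4
y_3 = S_3(0) = a_3 = 1
y_4 = S_3(2) = 4
t_q=5 is in segment 3 (τ=1); S_3(τ)=116/31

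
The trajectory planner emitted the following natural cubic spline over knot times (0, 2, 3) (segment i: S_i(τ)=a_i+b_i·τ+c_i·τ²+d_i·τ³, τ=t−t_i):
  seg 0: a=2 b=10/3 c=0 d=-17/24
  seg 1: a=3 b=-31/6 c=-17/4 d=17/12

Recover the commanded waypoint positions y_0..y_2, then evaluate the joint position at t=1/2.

y_0 = S_0(0) = a_0 = 2
y_1 = S_1(0) = a_1 = 3
y_2 = S_1(1) = -5
t_q=1/2 is in segment 0 (τ=1/2); S_0(τ)=229/64

y_0=2 y_1=3 y_2=-5
S(1/2) = 229/64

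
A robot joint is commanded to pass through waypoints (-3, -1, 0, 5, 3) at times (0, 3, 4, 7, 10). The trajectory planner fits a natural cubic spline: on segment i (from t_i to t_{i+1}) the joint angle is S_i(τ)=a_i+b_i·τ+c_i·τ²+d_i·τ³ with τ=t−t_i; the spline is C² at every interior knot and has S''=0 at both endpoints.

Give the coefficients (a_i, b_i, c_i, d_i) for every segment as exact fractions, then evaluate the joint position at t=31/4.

Δ: Δ0=2/3, Δ1=1, Δ2=5/3, Δ3=-2/3
row 1: diag=8, rhs=2; c'=1/8, d'=1/4
row 2: denom=8−1·1/8=63/8; d'=(4−1·1/4)/(63/8)=10/21
row 3: denom=12−3·8/21=76/7; d'=(-14−3·10/21)/(76/7)=-27/19
back: M3=-27/19
back: M2=10/21−8/21·-27/19=58/57
back: M1=1/4−1/8·58/57=7/57
M: M0=0, M1=7/57, M2=58/57, M3=-27/19, M4=0
seg 0: a=-3, c=M0/2=0, d=(M1−M0)/(6·3)=7/1026, b=Δ0−h0·(2M0+M1)/6=23/38
seg 1: a=-1, c=M1/2=7/114, d=(M2−M1)/(6·1)=17/114, b=Δ1−h1·(2M1+M2)/6=15/19
seg 2: a=0, c=M2/2=29/57, d=(M3−M2)/(6·3)=-139/1026, b=Δ2−h2·(2M2+M3)/6=155/114
seg 3: a=5, c=M3/2=-27/38, d=(M4−M3)/(6·3)=3/38, b=Δ3−h3·(2M3+M4)/6=43/57
t_q=31/4 → seg 3, τ=3/4; S=5+43/57·τ+-27/38·τ²+3/38·τ³=12645/2432

  seg 0: a=-3 b=23/38 c=0 d=7/1026
  seg 1: a=-1 b=15/19 c=7/114 d=17/114
  seg 2: a=0 b=155/114 c=29/57 d=-139/1026
  seg 3: a=5 b=43/57 c=-27/38 d=3/38
S(31/4) = 12645/2432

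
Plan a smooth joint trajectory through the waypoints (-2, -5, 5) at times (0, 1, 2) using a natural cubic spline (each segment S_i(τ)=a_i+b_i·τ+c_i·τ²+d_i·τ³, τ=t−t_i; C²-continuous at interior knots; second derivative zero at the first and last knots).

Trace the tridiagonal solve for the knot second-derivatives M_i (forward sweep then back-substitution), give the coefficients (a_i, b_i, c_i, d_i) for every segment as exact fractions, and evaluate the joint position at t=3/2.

  seg 0: a=-2 b=-25/4 c=0 d=13/4
  seg 1: a=-5 b=7/2 c=39/4 d=-13/4
S(3/2) = -39/32

Δ: Δ0=-3, Δ1=10
row 1: diag=4, rhs=78; c'=1/4, d'=39/2
back: M1=39/2
M: M0=0, M1=39/2, M2=0
seg 0: a=-2, c=M0/2=0, d=(M1−M0)/(6·1)=13/4, b=Δ0−h0·(2M0+M1)/6=-25/4
seg 1: a=-5, c=M1/2=39/4, d=(M2−M1)/(6·1)=-13/4, b=Δ1−h1·(2M1+M2)/6=7/2
t_q=3/2 → seg 1, τ=1/2; S=-5+7/2·τ+39/4·τ²+-13/4·τ³=-39/32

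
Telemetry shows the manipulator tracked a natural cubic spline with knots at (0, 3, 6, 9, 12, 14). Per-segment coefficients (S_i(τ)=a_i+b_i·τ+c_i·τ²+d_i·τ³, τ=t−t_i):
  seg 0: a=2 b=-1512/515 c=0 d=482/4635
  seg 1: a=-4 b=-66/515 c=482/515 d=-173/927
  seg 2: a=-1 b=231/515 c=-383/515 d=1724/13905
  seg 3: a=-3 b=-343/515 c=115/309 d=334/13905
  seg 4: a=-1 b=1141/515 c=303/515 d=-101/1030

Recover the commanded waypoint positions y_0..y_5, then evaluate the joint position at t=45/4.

y_0=2 y_1=-4 y_2=-1 y_3=-3 y_4=-1 y_5=5
S(45/4) = -38577/16480

y_0 = S_0(0) = a_0 = 2
y_1 = S_1(0) = a_1 = -4
y_2 = S_2(0) = a_2 = -1
y_3 = S_3(0) = a_3 = -3
y_4 = S_4(0) = a_4 = -1
y_5 = S_4(2) = 5
t_q=45/4 is in segment 3 (τ=9/4); S_3(τ)=-38577/16480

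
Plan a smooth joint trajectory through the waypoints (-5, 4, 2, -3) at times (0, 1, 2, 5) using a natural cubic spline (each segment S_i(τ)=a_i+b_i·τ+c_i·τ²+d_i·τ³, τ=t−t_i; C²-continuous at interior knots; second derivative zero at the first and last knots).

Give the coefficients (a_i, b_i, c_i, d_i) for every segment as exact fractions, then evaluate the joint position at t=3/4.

  seg 0: a=-5 b=1102/93 c=0 d=-265/93
  seg 1: a=4 b=307/93 c=-265/31 d=302/93
  seg 2: a=2 b=-377/93 c=37/31 d=-37/279
S(3/4) = 5327/1984

Δ: Δ0=9, Δ1=-2, Δ2=-5/3
row 1: diag=4, rhs=-66; c'=1/4, d'=-33/2
row 2: denom=8−1·1/4=31/4; d'=(2−1·-33/2)/(31/4)=74/31
back: M2=74/31
back: M1=-33/2−1/4·74/31=-530/31
M: M0=0, M1=-530/31, M2=74/31, M3=0
seg 0: a=-5, c=M0/2=0, d=(M1−M0)/(6·1)=-265/93, b=Δ0−h0·(2M0+M1)/6=1102/93
seg 1: a=4, c=M1/2=-265/31, d=(M2−M1)/(6·1)=302/93, b=Δ1−h1·(2M1+M2)/6=307/93
seg 2: a=2, c=M2/2=37/31, d=(M3−M2)/(6·3)=-37/279, b=Δ2−h2·(2M2+M3)/6=-377/93
t_q=3/4 → seg 0, τ=3/4; S=-5+1102/93·τ+0·τ²+-265/93·τ³=5327/1984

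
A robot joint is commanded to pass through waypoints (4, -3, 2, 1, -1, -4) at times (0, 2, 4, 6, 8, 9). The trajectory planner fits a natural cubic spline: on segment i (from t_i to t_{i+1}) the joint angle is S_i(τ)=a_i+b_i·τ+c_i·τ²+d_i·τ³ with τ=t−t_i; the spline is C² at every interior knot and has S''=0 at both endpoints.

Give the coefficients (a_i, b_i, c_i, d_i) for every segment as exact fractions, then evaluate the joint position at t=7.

Δ: Δ0=-7/2, Δ1=5/2, Δ2=-1/2, Δ3=-1, Δ4=-3
row 1: diag=8, rhs=36; c'=1/4, d'=9/2
row 2: denom=8−2·1/4=15/2; d'=(-18−2·9/2)/(15/2)=-18/5
row 3: denom=8−2·4/15=112/15; d'=(-3−2·-18/5)/(112/15)=9/16
row 4: denom=6−2·15/56=153/28; d'=(-12−2·9/16)/(153/28)=-245/102
back: M4=-245/102
back: M3=9/16−15/56·-245/102=41/34
back: M2=-18/5−4/15·41/34=-200/51
back: M1=9/2−1/4·-200/51=559/102
M: M0=0, M1=559/102, M2=-200/51, M3=41/34, M4=-245/102, M5=0
seg 0: a=4, c=M0/2=0, d=(M1−M0)/(6·2)=559/1224, b=Δ0−h0·(2M0+M1)/6=-815/153
seg 1: a=-3, c=M1/2=559/204, d=(M2−M1)/(6·2)=-959/1224, b=Δ1−h1·(2M1+M2)/6=47/306
seg 2: a=2, c=M2/2=-100/51, d=(M3−M2)/(6·2)=523/1224, b=Δ2−h2·(2M2+M3)/6=262/153
seg 3: a=1, c=M3/2=41/68, d=(M4−M3)/(6·2)=-46/153, b=Δ3−h3·(2M3+M4)/6=-307/306
seg 4: a=-1, c=M4/2=-245/204, d=(M5−M4)/(6·1)=245/612, b=Δ4−h4·(2M4+M5)/6=-673/306
t_q=7 → seg 3, τ=1; S=1+-307/306·τ+41/68·τ²+-46/153·τ³=61/204

  seg 0: a=4 b=-815/153 c=0 d=559/1224
  seg 1: a=-3 b=47/306 c=559/204 d=-959/1224
  seg 2: a=2 b=262/153 c=-100/51 d=523/1224
  seg 3: a=1 b=-307/306 c=41/68 d=-46/153
  seg 4: a=-1 b=-673/306 c=-245/204 d=245/612
S(7) = 61/204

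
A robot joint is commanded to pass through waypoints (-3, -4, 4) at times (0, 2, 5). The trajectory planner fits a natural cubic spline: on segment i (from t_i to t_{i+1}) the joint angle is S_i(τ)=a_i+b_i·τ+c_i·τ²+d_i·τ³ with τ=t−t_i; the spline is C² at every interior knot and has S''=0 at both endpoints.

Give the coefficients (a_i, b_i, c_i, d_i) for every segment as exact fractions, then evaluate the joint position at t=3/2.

Δ: Δ0=-1/2, Δ1=8/3
row 1: diag=10, rhs=19; c'=3/10, d'=19/10
back: M1=19/10
M: M0=0, M1=19/10, M2=0
seg 0: a=-3, c=M0/2=0, d=(M1−M0)/(6·2)=19/120, b=Δ0−h0·(2M0+M1)/6=-17/15
seg 1: a=-4, c=M1/2=19/20, d=(M2−M1)/(6·3)=-19/180, b=Δ1−h1·(2M1+M2)/6=23/30
t_q=3/2 → seg 0, τ=3/2; S=-3+-17/15·τ+0·τ²+19/120·τ³=-1333/320

  seg 0: a=-3 b=-17/15 c=0 d=19/120
  seg 1: a=-4 b=23/30 c=19/20 d=-19/180
S(3/2) = -1333/320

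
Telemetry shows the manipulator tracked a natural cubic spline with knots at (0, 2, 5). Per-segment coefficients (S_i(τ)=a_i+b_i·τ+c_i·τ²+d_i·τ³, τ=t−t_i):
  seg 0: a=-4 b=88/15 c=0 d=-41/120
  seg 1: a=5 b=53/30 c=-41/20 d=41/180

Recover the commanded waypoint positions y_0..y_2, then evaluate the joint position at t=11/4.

y_0 = S_0(0) = a_0 = -4
y_1 = S_1(0) = a_1 = 5
y_2 = S_1(3) = -2
t_q=11/4 is in segment 1 (τ=3/4); S_1(τ)=6743/1280

y_0=-4 y_1=5 y_2=-2
S(11/4) = 6743/1280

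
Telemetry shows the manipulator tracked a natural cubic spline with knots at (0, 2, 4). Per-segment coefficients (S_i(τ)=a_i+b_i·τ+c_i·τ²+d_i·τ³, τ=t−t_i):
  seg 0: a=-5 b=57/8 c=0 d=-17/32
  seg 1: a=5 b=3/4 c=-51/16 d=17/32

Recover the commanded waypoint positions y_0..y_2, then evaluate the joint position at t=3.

y_0 = S_0(0) = a_0 = -5
y_1 = S_1(0) = a_1 = 5
y_2 = S_1(2) = -2
t_q=3 is in segment 1 (τ=1); S_1(τ)=99/32

y_0=-5 y_1=5 y_2=-2
S(3) = 99/32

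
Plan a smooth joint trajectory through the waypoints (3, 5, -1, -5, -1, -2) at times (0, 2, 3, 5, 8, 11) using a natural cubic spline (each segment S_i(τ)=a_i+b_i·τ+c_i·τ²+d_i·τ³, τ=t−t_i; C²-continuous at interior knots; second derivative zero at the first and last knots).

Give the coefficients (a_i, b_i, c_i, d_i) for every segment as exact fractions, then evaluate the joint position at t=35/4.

  seg 0: a=3 b=4319/1199 c=0 d=-780/1199
  seg 1: a=5 b=-5041/1199 c=-4680/1199 d=2527/1199
  seg 2: a=-1 b=-620/109 c=2901/1199 d=-345/1199
  seg 3: a=-5 b=644/1199 c=831/1199 d=-4615/32373
  seg 4: a=-1 b=1015/1199 c=-2122/3597 d=2122/32373
S(35/4) = -25679/38368

Δ: Δ0=1, Δ1=-6, Δ2=-2, Δ3=4/3, Δ4=-1/3
row 1: diag=6, rhs=-42; c'=1/6, d'=-7
row 2: denom=6−1·1/6=35/6; d'=(24−1·-7)/(35/6)=186/35
row 3: denom=10−2·12/35=326/35; d'=(20−2·186/35)/(326/35)=164/163
row 4: denom=12−3·105/326=3597/326; d'=(-10−3·164/163)/(3597/326)=-4244/3597
back: M4=-4244/3597
back: M3=164/163−105/326·-4244/3597=1662/1199
back: M2=186/35−12/35·1662/1199=5802/1199
back: M1=-7−1/6·5802/1199=-9360/1199
M: M0=0, M1=-9360/1199, M2=5802/1199, M3=1662/1199, M4=-4244/3597, M5=0
seg 0: a=3, c=M0/2=0, d=(M1−M0)/(6·2)=-780/1199, b=Δ0−h0·(2M0+M1)/6=4319/1199
seg 1: a=5, c=M1/2=-4680/1199, d=(M2−M1)/(6·1)=2527/1199, b=Δ1−h1·(2M1+M2)/6=-5041/1199
seg 2: a=-1, c=M2/2=2901/1199, d=(M3−M2)/(6·2)=-345/1199, b=Δ2−h2·(2M2+M3)/6=-620/109
seg 3: a=-5, c=M3/2=831/1199, d=(M4−M3)/(6·3)=-4615/32373, b=Δ3−h3·(2M3+M4)/6=644/1199
seg 4: a=-1, c=M4/2=-2122/3597, d=(M5−M4)/(6·3)=2122/32373, b=Δ4−h4·(2M4+M5)/6=1015/1199
t_q=35/4 → seg 4, τ=3/4; S=-1+1015/1199·τ+-2122/3597·τ²+2122/32373·τ³=-25679/38368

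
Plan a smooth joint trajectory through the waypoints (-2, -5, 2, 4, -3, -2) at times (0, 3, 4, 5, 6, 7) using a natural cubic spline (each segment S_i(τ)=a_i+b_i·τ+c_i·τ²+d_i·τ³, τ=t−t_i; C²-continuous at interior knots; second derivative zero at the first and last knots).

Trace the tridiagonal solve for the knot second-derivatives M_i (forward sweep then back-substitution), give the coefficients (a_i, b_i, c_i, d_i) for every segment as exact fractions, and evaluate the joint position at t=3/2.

  seg 0: a=-2 b=-1870/433 c=0 d=479/1299
  seg 1: a=-5 b=2441/433 c=1437/433 d=-847/433
  seg 2: a=2 b=2774/433 c=-1104/433 d=-804/433
  seg 3: a=4 b=-1846/433 c=-3516/433 d=2331/433
  seg 4: a=-3 b=-1885/433 c=3477/433 d=-1159/433
S(3/2) = -25057/3464

Δ: Δ0=-1, Δ1=7, Δ2=2, Δ3=-7, Δ4=1
row 1: diag=8, rhs=48; c'=1/8, d'=6
row 2: denom=4−1·1/8=31/8; d'=(-30−1·6)/(31/8)=-288/31
row 3: denom=4−1·8/31=116/31; d'=(-54−1·-288/31)/(116/31)=-693/58
row 4: denom=4−1·31/116=433/116; d'=(48−1·-693/58)/(433/116)=6954/433
back: M4=6954/433
back: M3=-693/58−31/116·6954/433=-7032/433
back: M2=-288/31−8/31·-7032/433=-2208/433
back: M1=6−1/8·-2208/433=2874/433
M: M0=0, M1=2874/433, M2=-2208/433, M3=-7032/433, M4=6954/433, M5=0
seg 0: a=-2, c=M0/2=0, d=(M1−M0)/(6·3)=479/1299, b=Δ0−h0·(2M0+M1)/6=-1870/433
seg 1: a=-5, c=M1/2=1437/433, d=(M2−M1)/(6·1)=-847/433, b=Δ1−h1·(2M1+M2)/6=2441/433
seg 2: a=2, c=M2/2=-1104/433, d=(M3−M2)/(6·1)=-804/433, b=Δ2−h2·(2M2+M3)/6=2774/433
seg 3: a=4, c=M3/2=-3516/433, d=(M4−M3)/(6·1)=2331/433, b=Δ3−h3·(2M3+M4)/6=-1846/433
seg 4: a=-3, c=M4/2=3477/433, d=(M5−M4)/(6·1)=-1159/433, b=Δ4−h4·(2M4+M5)/6=-1885/433
t_q=3/2 → seg 0, τ=3/2; S=-2+-1870/433·τ+0·τ²+479/1299·τ³=-25057/3464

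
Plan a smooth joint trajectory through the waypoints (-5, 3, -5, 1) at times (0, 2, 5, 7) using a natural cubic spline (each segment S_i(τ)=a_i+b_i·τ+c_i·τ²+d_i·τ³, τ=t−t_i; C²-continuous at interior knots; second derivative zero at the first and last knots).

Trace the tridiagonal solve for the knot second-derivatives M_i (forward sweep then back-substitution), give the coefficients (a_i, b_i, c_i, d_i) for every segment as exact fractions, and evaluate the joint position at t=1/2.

Δ: Δ0=4, Δ1=-8/3, Δ2=3
row 1: diag=10, rhs=-40; c'=3/10, d'=-4
row 2: denom=10−3·3/10=91/10; d'=(34−3·-4)/(91/10)=460/91
back: M2=460/91
back: M1=-4−3/10·460/91=-502/91
M: M0=0, M1=-502/91, M2=460/91, M3=0
seg 0: a=-5, c=M0/2=0, d=(M1−M0)/(6·2)=-251/546, b=Δ0−h0·(2M0+M1)/6=1594/273
seg 1: a=3, c=M1/2=-251/91, d=(M2−M1)/(6·3)=37/63, b=Δ1−h1·(2M1+M2)/6=88/273
seg 2: a=-5, c=M2/2=230/91, d=(M3−M2)/(6·2)=-115/273, b=Δ2−h2·(2M2+M3)/6=-101/273
t_q=1/2 → seg 0, τ=1/2; S=-5+1594/273·τ+0·τ²+-251/546·τ³=-3113/1456

  seg 0: a=-5 b=1594/273 c=0 d=-251/546
  seg 1: a=3 b=88/273 c=-251/91 d=37/63
  seg 2: a=-5 b=-101/273 c=230/91 d=-115/273
S(1/2) = -3113/1456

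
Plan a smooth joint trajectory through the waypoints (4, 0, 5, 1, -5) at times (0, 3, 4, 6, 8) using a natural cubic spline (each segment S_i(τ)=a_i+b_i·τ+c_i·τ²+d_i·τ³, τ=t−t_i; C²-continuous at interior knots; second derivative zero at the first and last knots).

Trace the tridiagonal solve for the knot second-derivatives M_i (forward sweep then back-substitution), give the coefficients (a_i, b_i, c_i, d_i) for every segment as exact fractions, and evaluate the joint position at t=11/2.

  seg 0: a=4 b=-2185/516 c=0 d=499/1548
  seg 1: a=0 b=1153/258 c=499/172 d=-1223/516
  seg 2: a=5 b=1631/516 c=-181/43 d=1681/2064
  seg 3: a=1 b=-1007/258 c=233/344 d=-233/2064
S(11/2) = 16617/5504

Δ: Δ0=-4/3, Δ1=5, Δ2=-2, Δ3=-3
row 1: diag=8, rhs=38; c'=1/8, d'=19/4
row 2: denom=6−1·1/8=47/8; d'=(-42−1·19/4)/(47/8)=-374/47
row 3: denom=8−2·16/47=344/47; d'=(-6−2·-374/47)/(344/47)=233/172
back: M3=233/172
back: M2=-374/47−16/47·233/172=-362/43
back: M1=19/4−1/8·-362/43=499/86
M: M0=0, M1=499/86, M2=-362/43, M3=233/172, M4=0
seg 0: a=4, c=M0/2=0, d=(M1−M0)/(6·3)=499/1548, b=Δ0−h0·(2M0+M1)/6=-2185/516
seg 1: a=0, c=M1/2=499/172, d=(M2−M1)/(6·1)=-1223/516, b=Δ1−h1·(2M1+M2)/6=1153/258
seg 2: a=5, c=M2/2=-181/43, d=(M3−M2)/(6·2)=1681/2064, b=Δ2−h2·(2M2+M3)/6=1631/516
seg 3: a=1, c=M3/2=233/344, d=(M4−M3)/(6·2)=-233/2064, b=Δ3−h3·(2M3+M4)/6=-1007/258
t_q=11/2 → seg 2, τ=3/2; S=5+1631/516·τ+-181/43·τ²+1681/2064·τ³=16617/5504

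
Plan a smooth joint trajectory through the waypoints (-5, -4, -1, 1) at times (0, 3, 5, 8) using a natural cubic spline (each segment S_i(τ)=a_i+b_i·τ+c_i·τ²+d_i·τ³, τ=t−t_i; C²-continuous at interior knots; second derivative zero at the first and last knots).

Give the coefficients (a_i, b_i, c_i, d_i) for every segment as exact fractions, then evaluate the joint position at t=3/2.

Δ: Δ0=1/3, Δ1=3/2, Δ2=2/3
row 1: diag=10, rhs=7; c'=1/5, d'=7/10
row 2: denom=10−2·1/5=48/5; d'=(-5−2·7/10)/(48/5)=-2/3
back: M2=-2/3
back: M1=7/10−1/5·-2/3=5/6
M: M0=0, M1=5/6, M2=-2/3, M3=0
seg 0: a=-5, c=M0/2=0, d=(M1−M0)/(6·3)=5/108, b=Δ0−h0·(2M0+M1)/6=-1/12
seg 1: a=-4, c=M1/2=5/12, d=(M2−M1)/(6·2)=-1/8, b=Δ1−h1·(2M1+M2)/6=7/6
seg 2: a=-1, c=M2/2=-1/3, d=(M3−M2)/(6·3)=1/27, b=Δ2−h2·(2M2+M3)/6=4/3
t_q=3/2 → seg 0, τ=3/2; S=-5+-1/12·τ+0·τ²+5/108·τ³=-159/32

  seg 0: a=-5 b=-1/12 c=0 d=5/108
  seg 1: a=-4 b=7/6 c=5/12 d=-1/8
  seg 2: a=-1 b=4/3 c=-1/3 d=1/27
S(3/2) = -159/32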